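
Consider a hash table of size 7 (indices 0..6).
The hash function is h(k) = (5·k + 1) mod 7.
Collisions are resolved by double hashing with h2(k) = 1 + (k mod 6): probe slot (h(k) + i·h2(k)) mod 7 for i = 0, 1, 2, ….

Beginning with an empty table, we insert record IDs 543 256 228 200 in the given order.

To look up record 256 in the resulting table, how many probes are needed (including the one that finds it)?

543 hashes to 0; slot 0 is free → place at 0.
256 hashes to 0, h2=5; 0 taken → place at 5.
228 hashes to 0, h2=1; 0 taken → place at 1.
200 hashes to 0, h2=3; 0 taken → place at 3.
Table: [543, 228, ., 200, ., 256, .]
Lookup 256: h=0, h2=5, probe 0,5 → found at 5.

2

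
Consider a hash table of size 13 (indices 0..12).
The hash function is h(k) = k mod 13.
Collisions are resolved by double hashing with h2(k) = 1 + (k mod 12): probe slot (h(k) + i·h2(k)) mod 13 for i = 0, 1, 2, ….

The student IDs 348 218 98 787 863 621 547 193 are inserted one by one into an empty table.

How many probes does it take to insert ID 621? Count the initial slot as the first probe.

3

Insert 348: h=10, slot 10 empty => index 10.
Insert 218: h=10, h2=3, slot 10 occupied => index 0.
Insert 98: h=7, slot 7 empty => index 7.
Insert 787: h=7, h2=8, slot 7 occupied => index 2.
Insert 863: h=5, slot 5 empty => index 5.
Insert 621: h=10, h2=10, slots 10,7 occupied => index 4.
Insert 547: h=1, slot 1 empty => index 1.
Insert 193: h=11, slot 11 empty => index 11.
Table: [218, 547, 787, -, 621, 863, -, 98, -, -, 348, 193, -]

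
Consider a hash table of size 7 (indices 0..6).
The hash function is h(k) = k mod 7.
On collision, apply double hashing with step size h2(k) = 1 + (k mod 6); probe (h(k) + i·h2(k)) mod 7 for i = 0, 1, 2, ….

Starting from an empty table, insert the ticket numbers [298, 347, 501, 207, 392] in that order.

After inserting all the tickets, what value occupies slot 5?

298 hashes to 4; slot 4 is free -> place at 4.
347 hashes to 4, h2=6; 4 taken -> place at 3.
501 hashes to 4, h2=4; 4 taken -> place at 1.
207 hashes to 4, h2=4; 4,1 taken -> place at 5.
392 hashes to 0; slot 0 is free -> place at 0.
Table: [392, 501, ., 347, 298, 207, .]

207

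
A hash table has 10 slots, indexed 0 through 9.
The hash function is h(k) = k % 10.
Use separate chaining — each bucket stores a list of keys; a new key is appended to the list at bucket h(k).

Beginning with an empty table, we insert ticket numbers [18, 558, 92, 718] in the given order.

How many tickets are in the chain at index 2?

18 -> bucket 8
558 -> bucket 8 (collision)
92 -> bucket 2
718 -> bucket 8 (collision)
Final buckets:
0: .
1: .
2: 92
3: .
4: .
5: .
6: .
7: .
8: 18 -> 558 -> 718
9: .

1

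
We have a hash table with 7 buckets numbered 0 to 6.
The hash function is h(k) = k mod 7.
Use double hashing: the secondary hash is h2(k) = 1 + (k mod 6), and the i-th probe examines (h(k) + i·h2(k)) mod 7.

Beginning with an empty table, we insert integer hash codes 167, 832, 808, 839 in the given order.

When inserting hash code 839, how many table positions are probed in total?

2

167 hashes to 6; slot 6 is free => place at 6.
832 hashes to 6, h2=5; 6 taken => place at 4.
808 hashes to 3; slot 3 is free => place at 3.
839 hashes to 6, h2=6; 6 taken => place at 5.
Table: [∅, ∅, ∅, 808, 832, 839, 167]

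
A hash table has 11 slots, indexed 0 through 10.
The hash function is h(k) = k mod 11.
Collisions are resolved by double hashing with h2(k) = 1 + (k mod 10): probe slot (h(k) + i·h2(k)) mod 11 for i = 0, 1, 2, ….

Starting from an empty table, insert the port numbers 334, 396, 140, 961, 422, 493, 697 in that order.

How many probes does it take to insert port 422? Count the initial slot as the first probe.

2

334 hashes to 4; slot 4 is free → place at 4.
396 hashes to 0; slot 0 is free → place at 0.
140 hashes to 8; slot 8 is free → place at 8.
961 hashes to 4, h2=2; 4 taken → place at 6.
422 hashes to 4, h2=3; 4 taken → place at 7.
493 hashes to 9; slot 9 is free → place at 9.
697 hashes to 4, h2=8; 4 taken → place at 1.
Table: [396, 697, —, —, 334, —, 961, 422, 140, 493, —]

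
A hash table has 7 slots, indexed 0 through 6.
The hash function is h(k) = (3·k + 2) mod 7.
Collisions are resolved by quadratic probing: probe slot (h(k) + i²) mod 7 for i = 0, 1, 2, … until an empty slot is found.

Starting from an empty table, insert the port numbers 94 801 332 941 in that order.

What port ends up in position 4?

94 hashes to 4; slot 4 is free -> place at 4.
801 hashes to 4; 4 taken -> place at 5.
332 hashes to 4; 4,5 taken -> place at 1.
941 hashes to 4; 4,5,1 taken -> place at 6.
Table: [—, 332, —, —, 94, 801, 941]

94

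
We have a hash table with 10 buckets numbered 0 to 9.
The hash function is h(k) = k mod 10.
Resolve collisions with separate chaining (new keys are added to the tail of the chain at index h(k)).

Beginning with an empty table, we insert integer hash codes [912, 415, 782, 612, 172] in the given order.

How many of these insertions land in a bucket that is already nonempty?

3

912 → bucket 2
415 → bucket 5
782 → bucket 2 (collision)
612 → bucket 2 (collision)
172 → bucket 2 (collision)
Final buckets:
0: -
1: -
2: 912 -> 782 -> 612 -> 172
3: -
4: -
5: 415
6: -
7: -
8: -
9: -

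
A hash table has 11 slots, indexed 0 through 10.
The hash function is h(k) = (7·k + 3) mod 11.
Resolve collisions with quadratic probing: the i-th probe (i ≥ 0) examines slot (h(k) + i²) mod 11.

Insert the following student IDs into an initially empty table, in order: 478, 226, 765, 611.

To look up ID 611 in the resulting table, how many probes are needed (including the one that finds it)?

4

Insert 478: h=5, slot 5 empty -> index 5.
Insert 226: h=1, slot 1 empty -> index 1.
Insert 765: h=1, slot 1 occupied -> index 2.
Insert 611: h=1, slots 1,2,5 occupied -> index 10.
Table: [—, 226, 765, —, —, 478, —, —, —, —, 611]
Lookup 611: h=1, probe 1,2,5,10 → found at 10.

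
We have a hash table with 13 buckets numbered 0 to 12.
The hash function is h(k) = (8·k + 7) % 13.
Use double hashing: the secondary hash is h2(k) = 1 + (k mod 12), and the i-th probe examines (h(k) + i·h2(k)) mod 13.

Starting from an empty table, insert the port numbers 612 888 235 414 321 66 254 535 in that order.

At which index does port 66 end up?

612: h=2 => slot 2
888: h=0 => slot 0
235: h=2, h2=8, probe 2,10 => slot 10
414: h=4 => slot 4
321: h=1 => slot 1
66: h=2, h2=7, probe 2,9 => slot 9
254: h=11 => slot 11
535: h=10, h2=8, probe 10,5 => slot 5
Table: [888, 321, 612, -, 414, 535, -, -, -, 66, 235, 254, -]

9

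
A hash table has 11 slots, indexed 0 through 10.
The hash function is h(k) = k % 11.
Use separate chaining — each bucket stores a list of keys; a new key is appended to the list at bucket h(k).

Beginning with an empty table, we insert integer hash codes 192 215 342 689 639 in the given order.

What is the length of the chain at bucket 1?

2

Insert 192: h=5, bucket 5 empty → new chain.
Insert 215: h=6, bucket 6 empty → new chain.
Insert 342: h=1, bucket 1 empty → new chain.
Insert 689: h=7, bucket 7 empty → new chain.
Insert 639: h=1, bucket 1 nonempty → append to chain.
Final buckets:
0: .
1: 342 -> 639
2: .
3: .
4: .
5: 192
6: 215
7: 689
8: .
9: .
10: .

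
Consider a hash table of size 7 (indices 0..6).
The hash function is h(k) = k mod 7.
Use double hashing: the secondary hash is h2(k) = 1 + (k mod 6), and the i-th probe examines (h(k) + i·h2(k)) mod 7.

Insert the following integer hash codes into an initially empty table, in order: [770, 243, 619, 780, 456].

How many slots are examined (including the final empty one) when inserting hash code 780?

770 hashes to 0; slot 0 is free => place at 0.
243 hashes to 5; slot 5 is free => place at 5.
619 hashes to 3; slot 3 is free => place at 3.
780 hashes to 3, h2=1; 3 taken => place at 4.
456 hashes to 1; slot 1 is free => place at 1.
Table: [770, 456, _, 619, 780, 243, _]

2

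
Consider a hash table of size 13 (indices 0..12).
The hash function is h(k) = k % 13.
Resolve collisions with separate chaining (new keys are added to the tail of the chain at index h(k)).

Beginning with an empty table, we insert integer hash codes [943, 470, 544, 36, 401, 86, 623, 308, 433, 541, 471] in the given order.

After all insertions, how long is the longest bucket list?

Insert 943: h=7, bucket 7 empty → new chain.
Insert 470: h=2, bucket 2 empty → new chain.
Insert 544: h=11, bucket 11 empty → new chain.
Insert 36: h=10, bucket 10 empty → new chain.
Insert 401: h=11, bucket 11 nonempty → append to chain.
Insert 86: h=8, bucket 8 empty → new chain.
Insert 623: h=12, bucket 12 empty → new chain.
Insert 308: h=9, bucket 9 empty → new chain.
Insert 433: h=4, bucket 4 empty → new chain.
Insert 541: h=8, bucket 8 nonempty → append to chain.
Insert 471: h=3, bucket 3 empty → new chain.
Final buckets:
0: —
1: —
2: 470
3: 471
4: 433
5: —
6: —
7: 943
8: 86 -> 541
9: 308
10: 36
11: 544 -> 401
12: 623

2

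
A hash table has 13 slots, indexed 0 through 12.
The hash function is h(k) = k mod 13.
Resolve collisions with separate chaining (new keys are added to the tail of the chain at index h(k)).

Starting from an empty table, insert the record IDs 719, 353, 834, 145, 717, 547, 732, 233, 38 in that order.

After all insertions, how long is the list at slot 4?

Insert 719: h=4, bucket 4 empty → new chain.
Insert 353: h=2, bucket 2 empty → new chain.
Insert 834: h=2, bucket 2 nonempty → append to chain.
Insert 145: h=2, bucket 2 nonempty → append to chain.
Insert 717: h=2, bucket 2 nonempty → append to chain.
Insert 547: h=1, bucket 1 empty → new chain.
Insert 732: h=4, bucket 4 nonempty → append to chain.
Insert 233: h=12, bucket 12 empty → new chain.
Insert 38: h=12, bucket 12 nonempty → append to chain.
Final buckets:
0: -
1: 547
2: 353 -> 834 -> 145 -> 717
3: -
4: 719 -> 732
5: -
6: -
7: -
8: -
9: -
10: -
11: -
12: 233 -> 38

2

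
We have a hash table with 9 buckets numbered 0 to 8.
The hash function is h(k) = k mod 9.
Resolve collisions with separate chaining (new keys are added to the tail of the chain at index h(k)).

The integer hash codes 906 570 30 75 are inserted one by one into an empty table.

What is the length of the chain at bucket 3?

3

Insert 906: h=6, bucket 6 empty → new chain.
Insert 570: h=3, bucket 3 empty → new chain.
Insert 30: h=3, bucket 3 nonempty → append to chain.
Insert 75: h=3, bucket 3 nonempty → append to chain.
Final buckets:
0: _
1: _
2: _
3: 570 -> 30 -> 75
4: _
5: _
6: 906
7: _
8: _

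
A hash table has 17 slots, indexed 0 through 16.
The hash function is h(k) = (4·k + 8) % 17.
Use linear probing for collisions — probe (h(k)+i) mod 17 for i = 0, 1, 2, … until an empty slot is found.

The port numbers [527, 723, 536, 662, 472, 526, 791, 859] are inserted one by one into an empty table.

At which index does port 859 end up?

13

527: h=8 => slot 8
723: h=10 => slot 10
536: h=10, probe 10,11 => slot 11
662: h=4 => slot 4
472: h=9 => slot 9
526: h=4, probe 4,5 => slot 5
791: h=10, probe 10,11,12 => slot 12
859: h=10, probe 10,11,12,13 => slot 13
Table: [., ., ., ., 662, 526, ., ., 527, 472, 723, 536, 791, 859, ., ., .]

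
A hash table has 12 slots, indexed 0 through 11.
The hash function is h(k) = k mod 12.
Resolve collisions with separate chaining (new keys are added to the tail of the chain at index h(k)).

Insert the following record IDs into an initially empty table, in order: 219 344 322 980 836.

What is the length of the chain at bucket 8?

219 → bucket 3
344 → bucket 8
322 → bucket 10
980 → bucket 8 (collision)
836 → bucket 8 (collision)
Final buckets:
0: —
1: —
2: —
3: 219
4: —
5: —
6: —
7: —
8: 344 -> 980 -> 836
9: —
10: 322
11: —

3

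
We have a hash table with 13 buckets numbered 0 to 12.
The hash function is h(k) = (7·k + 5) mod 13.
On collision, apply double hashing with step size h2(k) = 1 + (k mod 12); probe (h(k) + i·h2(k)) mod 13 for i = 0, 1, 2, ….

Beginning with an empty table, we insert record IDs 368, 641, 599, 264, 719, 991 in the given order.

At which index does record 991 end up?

3

368: h=7 => slot 7
641: h=7, h2=6, probe 7,0 => slot 0
599: h=12 => slot 12
264: h=7, h2=1, probe 7,8 => slot 8
719: h=7, h2=12, probe 7,6 => slot 6
991: h=0, h2=8, probe 0,8,3 => slot 3
Table: [641, -, -, 991, -, -, 719, 368, 264, -, -, -, 599]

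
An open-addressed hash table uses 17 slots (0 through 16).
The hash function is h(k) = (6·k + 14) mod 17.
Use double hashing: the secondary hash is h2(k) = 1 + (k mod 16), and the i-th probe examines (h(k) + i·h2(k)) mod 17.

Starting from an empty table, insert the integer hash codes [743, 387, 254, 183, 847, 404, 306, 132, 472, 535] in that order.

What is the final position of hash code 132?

0

743: h=1 => slot 1
387: h=7 => slot 7
254: h=8 => slot 8
183: h=7, h2=8, probe 7,15 => slot 15
847: h=13 => slot 13
404: h=7, h2=5, probe 7,12 => slot 12
306: h=14 => slot 14
132: h=7, h2=5, probe 7,12,0 => slot 0
472: h=7, h2=9, probe 7,16 => slot 16
535: h=11 => slot 11
Table: [132, 743, ., ., ., ., ., 387, 254, ., ., 535, 404, 847, 306, 183, 472]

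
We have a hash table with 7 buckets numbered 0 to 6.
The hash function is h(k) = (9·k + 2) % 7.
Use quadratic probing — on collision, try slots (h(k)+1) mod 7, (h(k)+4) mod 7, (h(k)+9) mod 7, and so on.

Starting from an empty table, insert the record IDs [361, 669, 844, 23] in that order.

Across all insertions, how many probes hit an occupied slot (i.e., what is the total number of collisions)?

361: h=3 → slot 3
669: h=3, probe 3,4 → slot 4
844: h=3, probe 3,4,0 → slot 0
23: h=6 → slot 6
Table: [844, ∅, ∅, 361, 669, ∅, 23]

3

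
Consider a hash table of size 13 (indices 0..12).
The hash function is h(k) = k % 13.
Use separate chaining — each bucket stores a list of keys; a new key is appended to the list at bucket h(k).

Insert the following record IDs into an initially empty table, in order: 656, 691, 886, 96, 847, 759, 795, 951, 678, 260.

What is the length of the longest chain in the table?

6

656 -> bucket 6
691 -> bucket 2
886 -> bucket 2 (collision)
96 -> bucket 5
847 -> bucket 2 (collision)
759 -> bucket 5 (collision)
795 -> bucket 2 (collision)
951 -> bucket 2 (collision)
678 -> bucket 2 (collision)
260 -> bucket 0
Final buckets:
0: 260
1: —
2: 691 -> 886 -> 847 -> 795 -> 951 -> 678
3: —
4: —
5: 96 -> 759
6: 656
7: —
8: —
9: —
10: —
11: —
12: —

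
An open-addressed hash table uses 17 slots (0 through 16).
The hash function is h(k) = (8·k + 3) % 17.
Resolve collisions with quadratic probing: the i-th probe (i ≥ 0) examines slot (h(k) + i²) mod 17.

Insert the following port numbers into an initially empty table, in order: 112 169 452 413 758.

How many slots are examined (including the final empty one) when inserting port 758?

3

112 hashes to 15; slot 15 is free → place at 15.
169 hashes to 12; slot 12 is free → place at 12.
452 hashes to 15; 15 taken → place at 16.
413 hashes to 9; slot 9 is free → place at 9.
758 hashes to 15; 15,16 taken → place at 2.
Table: [-, -, 758, -, -, -, -, -, -, 413, -, -, 169, -, -, 112, 452]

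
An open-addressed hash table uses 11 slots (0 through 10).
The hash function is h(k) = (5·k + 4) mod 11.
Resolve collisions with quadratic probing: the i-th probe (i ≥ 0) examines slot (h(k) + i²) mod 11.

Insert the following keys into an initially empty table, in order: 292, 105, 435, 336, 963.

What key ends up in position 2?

105

292: h=1 → slot 1
105: h=1, probe 1,2 → slot 2
435: h=1, probe 1,2,5 → slot 5
336: h=1, probe 1,2,5,10 → slot 10
963: h=1, probe 1,2,5,10,6 → slot 6
Table: [-, 292, 105, -, -, 435, 963, -, -, -, 336]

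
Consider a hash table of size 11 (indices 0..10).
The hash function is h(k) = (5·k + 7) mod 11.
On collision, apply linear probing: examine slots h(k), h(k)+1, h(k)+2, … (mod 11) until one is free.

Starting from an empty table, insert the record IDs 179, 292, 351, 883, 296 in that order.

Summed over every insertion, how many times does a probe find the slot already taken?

179: h=0 -> slot 0
292: h=4 -> slot 4
351: h=2 -> slot 2
883: h=0, probe 0,1 -> slot 1
296: h=2, probe 2,3 -> slot 3
Table: [179, 883, 351, 296, 292, —, —, —, —, —, —]

2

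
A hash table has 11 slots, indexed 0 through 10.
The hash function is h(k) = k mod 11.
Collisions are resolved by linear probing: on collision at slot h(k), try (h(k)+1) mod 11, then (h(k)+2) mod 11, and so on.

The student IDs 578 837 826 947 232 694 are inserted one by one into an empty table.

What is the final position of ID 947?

3

Insert 578: h=6, slot 6 empty → index 6.
Insert 837: h=1, slot 1 empty → index 1.
Insert 826: h=1, slot 1 occupied → index 2.
Insert 947: h=1, slots 1,2 occupied → index 3.
Insert 232: h=1, slots 1,2,3 occupied → index 4.
Insert 694: h=1, slots 1,2,3,4 occupied → index 5.
Table: [_, 837, 826, 947, 232, 694, 578, _, _, _, _]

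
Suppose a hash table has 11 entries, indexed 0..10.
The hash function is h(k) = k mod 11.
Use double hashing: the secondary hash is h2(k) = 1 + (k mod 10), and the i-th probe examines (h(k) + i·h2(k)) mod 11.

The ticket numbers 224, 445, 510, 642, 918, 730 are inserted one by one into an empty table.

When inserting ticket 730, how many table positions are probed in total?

224: h=4 -> slot 4
445: h=5 -> slot 5
510: h=4, h2=1, probe 4,5,6 -> slot 6
642: h=4, h2=3, probe 4,7 -> slot 7
918: h=5, h2=9, probe 5,3 -> slot 3
730: h=4, h2=1, probe 4,5,6,7,8 -> slot 8
Table: [—, —, —, 918, 224, 445, 510, 642, 730, —, —]

5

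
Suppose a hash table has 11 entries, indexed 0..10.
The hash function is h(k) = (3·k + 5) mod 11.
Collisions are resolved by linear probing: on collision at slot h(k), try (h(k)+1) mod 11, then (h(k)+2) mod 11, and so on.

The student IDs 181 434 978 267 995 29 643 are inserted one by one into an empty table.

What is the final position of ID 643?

181: h=9 -> slot 9
434: h=9, probe 9,10 -> slot 10
978: h=2 -> slot 2
267: h=3 -> slot 3
995: h=9, probe 9,10,0 -> slot 0
29: h=4 -> slot 4
643: h=9, probe 9,10,0,1 -> slot 1
Table: [995, 643, 978, 267, 29, ., ., ., ., 181, 434]

1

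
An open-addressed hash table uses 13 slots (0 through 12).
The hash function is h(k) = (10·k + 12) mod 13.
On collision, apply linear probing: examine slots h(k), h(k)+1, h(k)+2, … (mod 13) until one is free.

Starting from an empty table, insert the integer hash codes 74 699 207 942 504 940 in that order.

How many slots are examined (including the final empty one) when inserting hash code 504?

2

74 hashes to 11; slot 11 is free → place at 11.
699 hashes to 8; slot 8 is free → place at 8.
207 hashes to 2; slot 2 is free → place at 2.
942 hashes to 7; slot 7 is free → place at 7.
504 hashes to 8; 8 taken → place at 9.
940 hashes to 0; slot 0 is free → place at 0.
Table: [940, —, 207, —, —, —, —, 942, 699, 504, —, 74, —]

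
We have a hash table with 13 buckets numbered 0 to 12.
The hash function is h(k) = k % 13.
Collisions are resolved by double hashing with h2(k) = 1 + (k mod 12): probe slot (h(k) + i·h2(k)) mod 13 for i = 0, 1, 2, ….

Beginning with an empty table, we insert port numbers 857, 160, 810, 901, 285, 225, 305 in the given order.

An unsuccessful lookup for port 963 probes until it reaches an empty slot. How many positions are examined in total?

4

Insert 857: h=12, slot 12 empty -> index 12.
Insert 160: h=4, slot 4 empty -> index 4.
Insert 810: h=4, h2=7, slot 4 occupied -> index 11.
Insert 901: h=4, h2=2, slot 4 occupied -> index 6.
Insert 285: h=12, h2=10, slot 12 occupied -> index 9.
Insert 225: h=4, h2=10, slot 4 occupied -> index 1.
Insert 305: h=6, h2=6, slots 6,12 occupied -> index 5.
Table: [., 225, ., ., 160, 305, 901, ., ., 285, ., 810, 857]
Lookup 963: h=1, h2=4, probe 1,5,9,0 → slot 0 empty, not found.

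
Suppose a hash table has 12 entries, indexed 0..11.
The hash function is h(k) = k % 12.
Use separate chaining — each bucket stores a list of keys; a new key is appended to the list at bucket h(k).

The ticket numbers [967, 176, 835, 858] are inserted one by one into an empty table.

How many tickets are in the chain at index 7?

967 -> bucket 7
176 -> bucket 8
835 -> bucket 7 (collision)
858 -> bucket 6
Final buckets:
0: -
1: -
2: -
3: -
4: -
5: -
6: 858
7: 967 -> 835
8: 176
9: -
10: -
11: -

2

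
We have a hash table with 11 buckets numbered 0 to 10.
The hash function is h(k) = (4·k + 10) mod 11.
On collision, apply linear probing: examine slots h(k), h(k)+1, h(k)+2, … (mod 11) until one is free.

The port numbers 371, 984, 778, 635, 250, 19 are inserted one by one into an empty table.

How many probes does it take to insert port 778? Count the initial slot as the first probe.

371 hashes to 9; slot 9 is free -> place at 9.
984 hashes to 8; slot 8 is free -> place at 8.
778 hashes to 9; 9 taken -> place at 10.
635 hashes to 9; 9,10 taken -> place at 0.
250 hashes to 9; 9,10,0 taken -> place at 1.
19 hashes to 9; 9,10,0,1 taken -> place at 2.
Table: [635, 250, 19, ∅, ∅, ∅, ∅, ∅, 984, 371, 778]

2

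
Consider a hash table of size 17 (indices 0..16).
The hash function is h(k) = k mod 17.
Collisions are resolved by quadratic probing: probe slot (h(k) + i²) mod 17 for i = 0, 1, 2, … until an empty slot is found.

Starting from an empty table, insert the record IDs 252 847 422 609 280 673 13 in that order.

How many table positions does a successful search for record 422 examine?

Insert 252: h=14, slot 14 empty -> index 14.
Insert 847: h=14, slot 14 occupied -> index 15.
Insert 422: h=14, slots 14,15 occupied -> index 1.
Insert 609: h=14, slots 14,15,1 occupied -> index 6.
Insert 280: h=8, slot 8 empty -> index 8.
Insert 673: h=10, slot 10 empty -> index 10.
Insert 13: h=13, slot 13 empty -> index 13.
Table: [-, 422, -, -, -, -, 609, -, 280, -, 673, -, -, 13, 252, 847, -]
Lookup 422: h=14, probe 14,15,1 → found at 1.

3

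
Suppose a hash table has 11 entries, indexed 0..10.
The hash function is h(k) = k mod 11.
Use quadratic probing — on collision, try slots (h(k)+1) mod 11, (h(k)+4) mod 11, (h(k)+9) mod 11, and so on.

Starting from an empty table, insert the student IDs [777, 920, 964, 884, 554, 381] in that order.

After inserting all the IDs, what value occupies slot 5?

554

Insert 777: h=7, slot 7 empty -> index 7.
Insert 920: h=7, slot 7 occupied -> index 8.
Insert 964: h=7, slots 7,8 occupied -> index 0.
Insert 884: h=4, slot 4 empty -> index 4.
Insert 554: h=4, slot 4 occupied -> index 5.
Insert 381: h=7, slots 7,8,0,5 occupied -> index 1.
Table: [964, 381, ., ., 884, 554, ., 777, 920, ., .]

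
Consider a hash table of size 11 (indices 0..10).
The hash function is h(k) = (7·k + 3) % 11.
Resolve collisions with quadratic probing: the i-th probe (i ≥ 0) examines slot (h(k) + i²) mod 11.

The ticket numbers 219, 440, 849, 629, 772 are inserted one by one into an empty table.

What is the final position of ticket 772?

Insert 219: h=7, slot 7 empty -> index 7.
Insert 440: h=3, slot 3 empty -> index 3.
Insert 849: h=6, slot 6 empty -> index 6.
Insert 629: h=6, slots 6,7 occupied -> index 10.
Insert 772: h=6, slots 6,7,10 occupied -> index 4.
Table: [—, —, —, 440, 772, —, 849, 219, —, —, 629]

4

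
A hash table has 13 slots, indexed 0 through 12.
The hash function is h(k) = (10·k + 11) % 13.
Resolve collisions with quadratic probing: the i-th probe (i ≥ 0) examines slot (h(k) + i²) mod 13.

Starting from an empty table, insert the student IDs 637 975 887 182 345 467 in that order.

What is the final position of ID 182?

Insert 637: h=11, slot 11 empty => index 11.
Insert 975: h=11, slot 11 occupied => index 12.
Insert 887: h=2, slot 2 empty => index 2.
Insert 182: h=11, slots 11,12,2 occupied => index 7.
Insert 345: h=3, slot 3 empty => index 3.
Insert 467: h=1, slot 1 empty => index 1.
Table: [_, 467, 887, 345, _, _, _, 182, _, _, _, 637, 975]

7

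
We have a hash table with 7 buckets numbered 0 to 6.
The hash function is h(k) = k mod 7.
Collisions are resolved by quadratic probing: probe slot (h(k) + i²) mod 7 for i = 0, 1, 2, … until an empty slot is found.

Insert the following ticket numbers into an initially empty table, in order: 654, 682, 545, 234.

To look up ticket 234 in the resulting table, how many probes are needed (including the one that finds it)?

3

654: h=3 → slot 3
682: h=3, probe 3,4 → slot 4
545: h=6 → slot 6
234: h=3, probe 3,4,0 → slot 0
Table: [234, —, —, 654, 682, —, 545]
Lookup 234: h=3, probe 3,4,0 → found at 0.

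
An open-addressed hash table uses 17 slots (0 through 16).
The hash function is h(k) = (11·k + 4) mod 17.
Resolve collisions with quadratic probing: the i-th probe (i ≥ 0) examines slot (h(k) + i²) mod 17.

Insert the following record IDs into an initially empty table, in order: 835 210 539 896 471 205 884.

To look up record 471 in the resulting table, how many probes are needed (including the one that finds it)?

3

835: h=9 => slot 9
210: h=2 => slot 2
539: h=0 => slot 0
896: h=0, probe 0,1 => slot 1
471: h=0, probe 0,1,4 => slot 4
205: h=15 => slot 15
884: h=4, probe 4,5 => slot 5
Table: [539, 896, 210, _, 471, 884, _, _, _, 835, _, _, _, _, _, 205, _]
Lookup 471: h=0, probe 0,1,4 → found at 4.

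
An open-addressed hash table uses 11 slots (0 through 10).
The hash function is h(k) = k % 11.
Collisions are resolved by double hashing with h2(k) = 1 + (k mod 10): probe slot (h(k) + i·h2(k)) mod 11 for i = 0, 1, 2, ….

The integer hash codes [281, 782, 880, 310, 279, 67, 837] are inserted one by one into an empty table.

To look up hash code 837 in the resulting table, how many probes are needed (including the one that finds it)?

281: h=6 -> slot 6
782: h=1 -> slot 1
880: h=0 -> slot 0
310: h=2 -> slot 2
279: h=4 -> slot 4
67: h=1, h2=8, probe 1,9 -> slot 9
837: h=1, h2=8, probe 1,9,6,3 -> slot 3
Table: [880, 782, 310, 837, 279, ∅, 281, ∅, ∅, 67, ∅]
Lookup 837: h=1, h2=8, probe 1,9,6,3 → found at 3.

4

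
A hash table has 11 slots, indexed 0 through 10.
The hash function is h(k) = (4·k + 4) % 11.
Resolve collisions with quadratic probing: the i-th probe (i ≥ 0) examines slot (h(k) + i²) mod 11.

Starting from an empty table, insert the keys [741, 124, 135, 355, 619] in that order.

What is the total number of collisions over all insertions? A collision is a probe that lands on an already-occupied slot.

8

741 hashes to 9; slot 9 is free → place at 9.
124 hashes to 5; slot 5 is free → place at 5.
135 hashes to 5; 5 taken → place at 6.
355 hashes to 5; 5,6,9 taken → place at 3.
619 hashes to 5; 5,6,9,3 taken → place at 10.
Table: [., ., ., 355, ., 124, 135, ., ., 741, 619]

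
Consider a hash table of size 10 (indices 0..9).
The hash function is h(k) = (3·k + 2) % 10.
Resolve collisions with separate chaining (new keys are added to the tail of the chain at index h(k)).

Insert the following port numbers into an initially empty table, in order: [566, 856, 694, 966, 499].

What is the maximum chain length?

Insert 566: h=0, bucket 0 empty -> new chain.
Insert 856: h=0, bucket 0 nonempty -> append to chain.
Insert 694: h=4, bucket 4 empty -> new chain.
Insert 966: h=0, bucket 0 nonempty -> append to chain.
Insert 499: h=9, bucket 9 empty -> new chain.
Final buckets:
0: 566 -> 856 -> 966
1: _
2: _
3: _
4: 694
5: _
6: _
7: _
8: _
9: 499

3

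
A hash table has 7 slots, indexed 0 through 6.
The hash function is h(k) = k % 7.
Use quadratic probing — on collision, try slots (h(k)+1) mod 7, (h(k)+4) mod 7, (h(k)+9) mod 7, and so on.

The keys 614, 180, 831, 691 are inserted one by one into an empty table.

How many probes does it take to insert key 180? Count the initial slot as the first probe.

2

Insert 614: h=5, slot 5 empty => index 5.
Insert 180: h=5, slot 5 occupied => index 6.
Insert 831: h=5, slots 5,6 occupied => index 2.
Insert 691: h=5, slots 5,6,2 occupied => index 0.
Table: [691, -, 831, -, -, 614, 180]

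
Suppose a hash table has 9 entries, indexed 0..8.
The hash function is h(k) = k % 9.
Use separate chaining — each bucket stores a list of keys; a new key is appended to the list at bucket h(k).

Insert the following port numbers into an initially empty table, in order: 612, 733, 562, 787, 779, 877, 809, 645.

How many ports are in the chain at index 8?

Insert 612: h=0, bucket 0 empty -> new chain.
Insert 733: h=4, bucket 4 empty -> new chain.
Insert 562: h=4, bucket 4 nonempty -> append to chain.
Insert 787: h=4, bucket 4 nonempty -> append to chain.
Insert 779: h=5, bucket 5 empty -> new chain.
Insert 877: h=4, bucket 4 nonempty -> append to chain.
Insert 809: h=8, bucket 8 empty -> new chain.
Insert 645: h=6, bucket 6 empty -> new chain.
Final buckets:
0: 612
1: ∅
2: ∅
3: ∅
4: 733 -> 562 -> 787 -> 877
5: 779
6: 645
7: ∅
8: 809

1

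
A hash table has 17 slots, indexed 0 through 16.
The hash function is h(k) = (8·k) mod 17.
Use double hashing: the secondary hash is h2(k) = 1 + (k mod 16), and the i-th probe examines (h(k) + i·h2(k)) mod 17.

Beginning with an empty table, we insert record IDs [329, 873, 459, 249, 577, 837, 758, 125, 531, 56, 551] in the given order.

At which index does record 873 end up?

7

329 hashes to 14; slot 14 is free → place at 14.
873 hashes to 14, h2=10; 14 taken → place at 7.
459 hashes to 0; slot 0 is free → place at 0.
249 hashes to 3; slot 3 is free → place at 3.
577 hashes to 9; slot 9 is free → place at 9.
837 hashes to 15; slot 15 is free → place at 15.
758 hashes to 12; slot 12 is free → place at 12.
125 hashes to 14, h2=14; 14 taken → place at 11.
531 hashes to 15, h2=4; 15 taken → place at 2.
56 hashes to 6; slot 6 is free → place at 6.
551 hashes to 5; slot 5 is free → place at 5.
Table: [459, —, 531, 249, —, 551, 56, 873, —, 577, —, 125, 758, —, 329, 837, —]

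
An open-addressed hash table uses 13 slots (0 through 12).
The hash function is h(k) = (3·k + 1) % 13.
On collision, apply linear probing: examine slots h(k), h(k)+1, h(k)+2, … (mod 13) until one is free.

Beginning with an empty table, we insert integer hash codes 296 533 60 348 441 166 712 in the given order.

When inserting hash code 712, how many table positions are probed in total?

296: h=5 -> slot 5
533: h=1 -> slot 1
60: h=12 -> slot 12
348: h=5, probe 5,6 -> slot 6
441: h=11 -> slot 11
166: h=5, probe 5,6,7 -> slot 7
712: h=5, probe 5,6,7,8 -> slot 8
Table: [—, 533, —, —, —, 296, 348, 166, 712, —, —, 441, 60]

4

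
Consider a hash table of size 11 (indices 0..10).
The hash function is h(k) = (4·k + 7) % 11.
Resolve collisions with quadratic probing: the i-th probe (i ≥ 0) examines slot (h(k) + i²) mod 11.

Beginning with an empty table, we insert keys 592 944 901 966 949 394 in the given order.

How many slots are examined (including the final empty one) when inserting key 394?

5

592: h=10 -> slot 10
944: h=10, probe 10,0 -> slot 0
901: h=3 -> slot 3
966: h=10, probe 10,0,3,8 -> slot 8
949: h=8, probe 8,9 -> slot 9
394: h=10, probe 10,0,3,8,4 -> slot 4
Table: [944, -, -, 901, 394, -, -, -, 966, 949, 592]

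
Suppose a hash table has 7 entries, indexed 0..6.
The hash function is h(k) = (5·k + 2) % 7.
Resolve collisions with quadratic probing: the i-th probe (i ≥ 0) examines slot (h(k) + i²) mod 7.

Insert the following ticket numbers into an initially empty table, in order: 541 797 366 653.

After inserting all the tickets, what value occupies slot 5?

541: h=5 -> slot 5
797: h=4 -> slot 4
366: h=5, probe 5,6 -> slot 6
653: h=5, probe 5,6,2 -> slot 2
Table: [., ., 653, ., 797, 541, 366]

541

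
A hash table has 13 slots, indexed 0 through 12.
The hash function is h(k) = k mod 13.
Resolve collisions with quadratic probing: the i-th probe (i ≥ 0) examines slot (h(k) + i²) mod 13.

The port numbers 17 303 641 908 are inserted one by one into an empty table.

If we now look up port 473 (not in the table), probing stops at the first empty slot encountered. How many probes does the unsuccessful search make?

2

Insert 17: h=4, slot 4 empty -> index 4.
Insert 303: h=4, slot 4 occupied -> index 5.
Insert 641: h=4, slots 4,5 occupied -> index 8.
Insert 908: h=11, slot 11 empty -> index 11.
Table: [-, -, -, -, 17, 303, -, -, 641, -, -, 908, -]
Lookup 473: h=5, probe 5,6 → slot 6 empty, not found.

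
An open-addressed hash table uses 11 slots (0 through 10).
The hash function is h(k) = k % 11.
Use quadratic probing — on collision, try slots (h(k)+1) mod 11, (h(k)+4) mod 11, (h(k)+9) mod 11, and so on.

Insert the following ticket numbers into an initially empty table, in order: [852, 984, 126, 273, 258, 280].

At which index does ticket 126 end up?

852: h=5 → slot 5
984: h=5, probe 5,6 → slot 6
126: h=5, probe 5,6,9 → slot 9
273: h=9, probe 9,10 → slot 10
258: h=5, probe 5,6,9,3 → slot 3
280: h=5, probe 5,6,9,3,10,8 → slot 8
Table: [., ., ., 258, ., 852, 984, ., 280, 126, 273]

9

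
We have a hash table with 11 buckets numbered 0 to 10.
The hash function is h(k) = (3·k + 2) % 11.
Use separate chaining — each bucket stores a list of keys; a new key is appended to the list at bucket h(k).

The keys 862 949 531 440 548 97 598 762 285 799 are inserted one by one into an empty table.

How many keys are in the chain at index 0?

3

Insert 862: h=3, bucket 3 empty -> new chain.
Insert 949: h=0, bucket 0 empty -> new chain.
Insert 531: h=0, bucket 0 nonempty -> append to chain.
Insert 440: h=2, bucket 2 empty -> new chain.
Insert 548: h=7, bucket 7 empty -> new chain.
Insert 97: h=7, bucket 7 nonempty -> append to chain.
Insert 598: h=3, bucket 3 nonempty -> append to chain.
Insert 762: h=0, bucket 0 nonempty -> append to chain.
Insert 285: h=10, bucket 10 empty -> new chain.
Insert 799: h=1, bucket 1 empty -> new chain.
Final buckets:
0: 949 -> 531 -> 762
1: 799
2: 440
3: 862 -> 598
4: _
5: _
6: _
7: 548 -> 97
8: _
9: _
10: 285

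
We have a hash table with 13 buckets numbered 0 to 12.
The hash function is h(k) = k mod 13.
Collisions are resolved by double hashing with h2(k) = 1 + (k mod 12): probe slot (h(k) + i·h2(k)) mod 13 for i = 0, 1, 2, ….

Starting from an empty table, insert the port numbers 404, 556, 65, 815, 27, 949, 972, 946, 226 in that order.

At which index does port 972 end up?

11

404: h=1 -> slot 1
556: h=10 -> slot 10
65: h=0 -> slot 0
815: h=9 -> slot 9
27: h=1, h2=4, probe 1,5 -> slot 5
949: h=0, h2=2, probe 0,2 -> slot 2
972: h=10, h2=1, probe 10,11 -> slot 11
946: h=10, h2=11, probe 10,8 -> slot 8
226: h=5, h2=11, probe 5,3 -> slot 3
Table: [65, 404, 949, 226, -, 27, -, -, 946, 815, 556, 972, -]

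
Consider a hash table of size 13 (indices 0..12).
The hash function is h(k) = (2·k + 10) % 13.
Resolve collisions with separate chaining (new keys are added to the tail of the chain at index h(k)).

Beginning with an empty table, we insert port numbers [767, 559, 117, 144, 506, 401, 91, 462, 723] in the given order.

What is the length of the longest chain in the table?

767 → bucket 10
559 → bucket 10 (collision)
117 → bucket 10 (collision)
144 → bucket 12
506 → bucket 8
401 → bucket 6
91 → bucket 10 (collision)
462 → bucket 11
723 → bucket 0
Final buckets:
0: 723
1: .
2: .
3: .
4: .
5: .
6: 401
7: .
8: 506
9: .
10: 767 -> 559 -> 117 -> 91
11: 462
12: 144

4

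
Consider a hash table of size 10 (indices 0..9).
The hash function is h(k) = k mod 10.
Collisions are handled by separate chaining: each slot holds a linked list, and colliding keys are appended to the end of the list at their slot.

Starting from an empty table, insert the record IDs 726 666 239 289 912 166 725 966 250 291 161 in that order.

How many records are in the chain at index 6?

4

726 -> bucket 6
666 -> bucket 6 (collision)
239 -> bucket 9
289 -> bucket 9 (collision)
912 -> bucket 2
166 -> bucket 6 (collision)
725 -> bucket 5
966 -> bucket 6 (collision)
250 -> bucket 0
291 -> bucket 1
161 -> bucket 1 (collision)
Final buckets:
0: 250
1: 291 -> 161
2: 912
3: -
4: -
5: 725
6: 726 -> 666 -> 166 -> 966
7: -
8: -
9: 239 -> 289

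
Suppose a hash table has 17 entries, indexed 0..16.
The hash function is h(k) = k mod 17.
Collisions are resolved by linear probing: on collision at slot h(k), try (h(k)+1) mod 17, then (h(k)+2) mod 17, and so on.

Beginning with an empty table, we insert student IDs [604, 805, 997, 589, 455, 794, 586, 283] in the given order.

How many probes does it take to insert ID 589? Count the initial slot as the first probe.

604: h=9 → slot 9
805: h=6 → slot 6
997: h=11 → slot 11
589: h=11, probe 11,12 → slot 12
455: h=13 → slot 13
794: h=12, probe 12,13,14 → slot 14
586: h=8 → slot 8
283: h=11, probe 11,12,13,14,15 → slot 15
Table: [—, —, —, —, —, —, 805, —, 586, 604, —, 997, 589, 455, 794, 283, —]

2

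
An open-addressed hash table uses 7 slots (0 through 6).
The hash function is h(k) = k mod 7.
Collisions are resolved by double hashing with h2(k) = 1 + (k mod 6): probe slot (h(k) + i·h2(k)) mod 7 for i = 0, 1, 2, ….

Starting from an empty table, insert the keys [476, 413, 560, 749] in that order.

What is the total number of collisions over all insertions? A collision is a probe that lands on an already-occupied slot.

4

Insert 476: h=0, slot 0 empty → index 0.
Insert 413: h=0, h2=6, slot 0 occupied → index 6.
Insert 560: h=0, h2=3, slot 0 occupied → index 3.
Insert 749: h=0, h2=6, slots 0,6 occupied → index 5.
Table: [476, —, —, 560, —, 749, 413]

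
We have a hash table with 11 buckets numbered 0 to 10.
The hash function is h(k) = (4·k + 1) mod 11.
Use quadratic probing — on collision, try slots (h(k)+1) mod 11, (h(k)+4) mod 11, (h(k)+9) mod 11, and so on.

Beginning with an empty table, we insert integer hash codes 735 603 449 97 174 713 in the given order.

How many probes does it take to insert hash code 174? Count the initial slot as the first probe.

5

Insert 735: h=4, slot 4 empty -> index 4.
Insert 603: h=4, slot 4 occupied -> index 5.
Insert 449: h=4, slots 4,5 occupied -> index 8.
Insert 97: h=4, slots 4,5,8 occupied -> index 2.
Insert 174: h=4, slots 4,5,8,2 occupied -> index 9.
Insert 713: h=4, slots 4,5,8,2,9 occupied -> index 7.
Table: [∅, ∅, 97, ∅, 735, 603, ∅, 713, 449, 174, ∅]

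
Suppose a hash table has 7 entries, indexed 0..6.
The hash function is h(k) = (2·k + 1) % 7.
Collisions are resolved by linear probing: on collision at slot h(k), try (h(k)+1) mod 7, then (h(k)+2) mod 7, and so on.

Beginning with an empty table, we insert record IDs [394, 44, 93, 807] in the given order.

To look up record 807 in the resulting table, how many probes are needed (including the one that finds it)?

394: h=5 -> slot 5
44: h=5, probe 5,6 -> slot 6
93: h=5, probe 5,6,0 -> slot 0
807: h=5, probe 5,6,0,1 -> slot 1
Table: [93, 807, —, —, —, 394, 44]
Lookup 807: h=5, probe 5,6,0,1 → found at 1.

4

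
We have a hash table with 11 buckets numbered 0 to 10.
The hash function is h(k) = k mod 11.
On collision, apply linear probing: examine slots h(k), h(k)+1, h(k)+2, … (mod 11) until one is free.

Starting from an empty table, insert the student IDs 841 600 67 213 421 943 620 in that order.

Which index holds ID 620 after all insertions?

7

841 hashes to 5; slot 5 is free -> place at 5.
600 hashes to 6; slot 6 is free -> place at 6.
67 hashes to 1; slot 1 is free -> place at 1.
213 hashes to 4; slot 4 is free -> place at 4.
421 hashes to 3; slot 3 is free -> place at 3.
943 hashes to 8; slot 8 is free -> place at 8.
620 hashes to 4; 4,5,6 taken -> place at 7.
Table: [., 67, ., 421, 213, 841, 600, 620, 943, ., .]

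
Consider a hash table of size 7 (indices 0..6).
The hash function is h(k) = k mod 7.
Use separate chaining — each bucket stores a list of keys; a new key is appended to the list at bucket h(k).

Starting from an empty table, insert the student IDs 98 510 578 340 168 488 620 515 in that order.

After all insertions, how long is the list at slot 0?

Insert 98: h=0, bucket 0 empty → new chain.
Insert 510: h=6, bucket 6 empty → new chain.
Insert 578: h=4, bucket 4 empty → new chain.
Insert 340: h=4, bucket 4 nonempty → append to chain.
Insert 168: h=0, bucket 0 nonempty → append to chain.
Insert 488: h=5, bucket 5 empty → new chain.
Insert 620: h=4, bucket 4 nonempty → append to chain.
Insert 515: h=4, bucket 4 nonempty → append to chain.
Final buckets:
0: 98 -> 168
1: ∅
2: ∅
3: ∅
4: 578 -> 340 -> 620 -> 515
5: 488
6: 510

2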